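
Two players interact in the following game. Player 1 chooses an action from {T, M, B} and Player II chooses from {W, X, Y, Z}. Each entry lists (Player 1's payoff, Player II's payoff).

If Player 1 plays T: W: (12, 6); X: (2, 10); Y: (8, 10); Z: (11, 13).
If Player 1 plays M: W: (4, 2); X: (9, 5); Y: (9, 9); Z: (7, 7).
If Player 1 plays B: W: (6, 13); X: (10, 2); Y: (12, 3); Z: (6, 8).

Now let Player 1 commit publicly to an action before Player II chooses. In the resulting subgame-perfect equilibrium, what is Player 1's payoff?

11

Backward induction with Player 1 moving first.
- T: BR = Z, leader payoff 11.
- M: BR = Y, leader payoff 9.
- B: BR = W, leader payoff 6.
Player 1's induced payoffs are 11, 9, 6, so Player 1 commits to T. Subgame-perfect outcome: (T, Z) with payoffs (11, 13).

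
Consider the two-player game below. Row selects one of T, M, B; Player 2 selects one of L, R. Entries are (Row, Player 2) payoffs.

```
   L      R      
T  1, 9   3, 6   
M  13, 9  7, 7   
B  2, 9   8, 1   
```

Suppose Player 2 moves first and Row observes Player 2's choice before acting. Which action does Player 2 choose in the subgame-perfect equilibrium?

Work backward from Row's decision.
- L: Row compares 1, 13, 2 and picks M; Player 2 would get 9.
- R: Row compares 3, 7, 8 and picks B; Player 2 would get 1.
Maximizing over 9, 1, Player 2 chooses L. Subgame-perfect outcome: (M, L) with payoffs (13, 9).

L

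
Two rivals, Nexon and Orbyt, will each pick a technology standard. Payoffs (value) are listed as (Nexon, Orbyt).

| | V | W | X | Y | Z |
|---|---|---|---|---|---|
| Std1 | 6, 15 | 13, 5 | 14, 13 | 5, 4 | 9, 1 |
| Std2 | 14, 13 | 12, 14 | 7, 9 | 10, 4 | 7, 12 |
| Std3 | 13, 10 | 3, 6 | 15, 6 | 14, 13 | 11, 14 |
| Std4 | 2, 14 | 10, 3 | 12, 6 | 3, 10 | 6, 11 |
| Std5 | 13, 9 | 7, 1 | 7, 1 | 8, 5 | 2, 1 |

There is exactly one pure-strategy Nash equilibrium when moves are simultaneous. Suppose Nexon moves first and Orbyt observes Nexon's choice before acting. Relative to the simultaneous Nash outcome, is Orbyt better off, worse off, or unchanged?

worse off

Orbyt best-responds to each possible Nexon move:
- Std1 → Orbyt plays V (best of 15, 5, 13, 4, 1); Nexon gets 6.
- Std2 → Orbyt plays W (best of 13, 14, 9, 4, 12); Nexon gets 12.
- Std3 → Orbyt plays Z (best of 10, 6, 6, 13, 14); Nexon gets 11.
- Std4 → Orbyt plays V (best of 14, 3, 6, 10, 11); Nexon gets 2.
- Std5 → Orbyt plays V (best of 9, 1, 1, 5, 1); Nexon gets 13.
Among 6, 12, 11, 2, 13, the best is 13 at Std5. Subgame-perfect outcome: (Std5, V) with payoffs (13, 9).
Under simultaneous play:
Nexon's best replies: V→Std2; W→Std1; X→Std3; Y→Std3; Z→Std3.
Orbyt's best replies: Std1→V; Std2→W; Std3→Z; Std4→V; Std5→V.
Only (Std3, Z) has each player best-responding; Nash payoffs (11, 14).
Orbyt earns 9 sequentially versus 14 at the Nash outcome: worse off.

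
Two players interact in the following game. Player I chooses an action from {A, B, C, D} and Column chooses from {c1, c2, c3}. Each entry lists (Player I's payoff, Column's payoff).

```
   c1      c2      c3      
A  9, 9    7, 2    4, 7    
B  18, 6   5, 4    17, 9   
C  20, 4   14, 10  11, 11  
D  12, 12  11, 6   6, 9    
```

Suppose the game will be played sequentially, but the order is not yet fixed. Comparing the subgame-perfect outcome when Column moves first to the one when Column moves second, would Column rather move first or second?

If Player I leads: Column's best replies are A→c1, B→c3, C→c3, D→c1; Player I's induced payoffs 9, 17, 11, 12; outcome (B, c3), payoffs (17, 9).
If Column leads: Player I's best replies are c1→C, c2→C, c3→B; Column's induced payoffs 4, 10, 9; outcome (C, c2), payoffs (14, 10).
Column gets 10 moving first and 9 moving second, so Column prefers to move first.

first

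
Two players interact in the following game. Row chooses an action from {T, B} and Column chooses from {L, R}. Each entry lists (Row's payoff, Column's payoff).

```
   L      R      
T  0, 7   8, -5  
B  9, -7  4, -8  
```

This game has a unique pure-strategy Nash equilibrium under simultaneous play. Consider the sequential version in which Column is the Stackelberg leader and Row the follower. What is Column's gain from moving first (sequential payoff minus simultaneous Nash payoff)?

Backward induction with Column moving first.
- L → Row plays B (best of 0, 9); Column gets -7.
- R → Row plays T (best of 8, 4); Column gets -5.
Among -7, -5, the best is -5 at R. Subgame-perfect outcome: (T, R) with payoffs (8, -5).
Under simultaneous play:
Row's best replies: L→B; R→T.
Column's best replies: T→L; B→L.
The unique mutual best reply is (B, L), giving (9, -7).
Column's commitment gain: -5 − -7 = 2.

2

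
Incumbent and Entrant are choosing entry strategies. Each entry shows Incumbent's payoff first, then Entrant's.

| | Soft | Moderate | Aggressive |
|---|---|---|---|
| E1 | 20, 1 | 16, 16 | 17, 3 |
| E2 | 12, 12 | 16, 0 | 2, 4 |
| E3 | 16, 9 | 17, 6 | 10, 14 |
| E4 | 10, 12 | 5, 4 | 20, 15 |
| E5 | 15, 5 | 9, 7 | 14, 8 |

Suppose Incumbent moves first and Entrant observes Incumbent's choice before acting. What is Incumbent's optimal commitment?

Solve by backward induction (Incumbent leads).
- E1 → Entrant plays Moderate (best of 1, 16, 3); Incumbent gets 16.
- E2 → Entrant plays Soft (best of 12, 0, 4); Incumbent gets 12.
- E3 → Entrant plays Aggressive (best of 9, 6, 14); Incumbent gets 10.
- E4 → Entrant plays Aggressive (best of 12, 4, 15); Incumbent gets 20.
- E5 → Entrant plays Aggressive (best of 5, 7, 8); Incumbent gets 14.
Maximizing over 16, 12, 10, 20, 14, Incumbent chooses E4. Subgame-perfect outcome: (E4, Aggressive) with payoffs (20, 15).

E4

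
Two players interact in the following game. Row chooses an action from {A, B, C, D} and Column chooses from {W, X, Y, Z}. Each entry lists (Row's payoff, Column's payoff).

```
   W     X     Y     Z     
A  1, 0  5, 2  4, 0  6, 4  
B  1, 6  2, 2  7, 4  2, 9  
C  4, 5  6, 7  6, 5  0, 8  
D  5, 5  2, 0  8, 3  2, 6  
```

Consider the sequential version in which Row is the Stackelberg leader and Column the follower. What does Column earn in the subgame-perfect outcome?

Backward induction with Row moving first.
- A: BR = Z, leader payoff 6.
- B: BR = Z, leader payoff 2.
- C: BR = Z, leader payoff 0.
- D: BR = Z, leader payoff 2.
Maximizing over 6, 2, 0, 2, Row chooses A. Subgame-perfect outcome: (A, Z) with payoffs (6, 4).

4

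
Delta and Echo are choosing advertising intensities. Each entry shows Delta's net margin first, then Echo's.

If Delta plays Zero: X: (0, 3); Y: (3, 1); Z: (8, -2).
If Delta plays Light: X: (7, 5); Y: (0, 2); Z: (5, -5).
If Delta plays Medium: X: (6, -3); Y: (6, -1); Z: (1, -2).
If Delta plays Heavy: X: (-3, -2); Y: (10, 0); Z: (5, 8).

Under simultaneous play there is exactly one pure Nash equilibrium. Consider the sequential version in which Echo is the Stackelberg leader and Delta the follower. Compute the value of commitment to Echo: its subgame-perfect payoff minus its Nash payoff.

Solve by backward induction (Echo leads).
- X → Delta plays Light (best of 0, 7, 6, -3); Echo gets 5.
- Y → Delta plays Heavy (best of 3, 0, 6, 10); Echo gets 0.
- Z → Delta plays Zero (best of 8, 5, 1, 5); Echo gets -2.
Echo's induced payoffs are 5, 0, -2, so Echo commits to X. Subgame-perfect outcome: (Light, X) with payoffs (7, 5).
Under simultaneous play:
Delta's best replies: X→Light; Y→Heavy; Z→Zero.
Echo's best replies: Zero→X; Light→X; Medium→Y; Heavy→Z.
The unique mutual best reply is (Light, X), giving (7, 5).
Echo's commitment gain: 5 − 5 = 0.

0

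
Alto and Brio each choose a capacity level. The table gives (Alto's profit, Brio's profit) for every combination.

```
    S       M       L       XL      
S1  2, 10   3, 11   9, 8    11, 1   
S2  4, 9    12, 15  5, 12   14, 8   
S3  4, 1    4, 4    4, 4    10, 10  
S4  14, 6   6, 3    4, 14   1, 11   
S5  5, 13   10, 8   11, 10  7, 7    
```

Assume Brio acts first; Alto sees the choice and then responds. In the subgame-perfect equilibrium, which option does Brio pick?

M

Work backward from Alto's decision.
- S: Alto compares 2, 4, 4, 14, 5 and picks S4; Brio would get 6.
- M: Alto compares 3, 12, 4, 6, 10 and picks S2; Brio would get 15.
- L: Alto compares 9, 5, 4, 4, 11 and picks S5; Brio would get 10.
- XL: Alto compares 11, 14, 10, 1, 7 and picks S2; Brio would get 8.
Among 6, 15, 10, 8, the best is 15 at M. Subgame-perfect outcome: (S2, M) with payoffs (12, 15).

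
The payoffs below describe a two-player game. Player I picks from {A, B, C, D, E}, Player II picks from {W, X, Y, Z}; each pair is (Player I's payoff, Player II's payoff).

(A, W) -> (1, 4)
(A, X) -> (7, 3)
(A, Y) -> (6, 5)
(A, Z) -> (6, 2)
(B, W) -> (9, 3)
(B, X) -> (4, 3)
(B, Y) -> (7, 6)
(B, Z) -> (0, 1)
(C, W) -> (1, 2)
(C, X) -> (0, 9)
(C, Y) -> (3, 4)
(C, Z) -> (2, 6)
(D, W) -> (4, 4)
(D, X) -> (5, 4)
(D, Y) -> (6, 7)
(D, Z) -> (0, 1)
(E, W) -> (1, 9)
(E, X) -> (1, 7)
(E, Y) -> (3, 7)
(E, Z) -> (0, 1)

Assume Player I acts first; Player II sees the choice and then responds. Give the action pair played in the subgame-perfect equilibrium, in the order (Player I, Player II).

Player II best-responds to each possible Player I move:
- A: BR = Y, leader payoff 6.
- B: BR = Y, leader payoff 7.
- C: BR = X, leader payoff 0.
- D: BR = Y, leader payoff 6.
- E: BR = W, leader payoff 1.
Player I's induced payoffs are 6, 7, 0, 6, 1, so Player I commits to B. Subgame-perfect outcome: (B, Y) with payoffs (7, 6).

(B, Y)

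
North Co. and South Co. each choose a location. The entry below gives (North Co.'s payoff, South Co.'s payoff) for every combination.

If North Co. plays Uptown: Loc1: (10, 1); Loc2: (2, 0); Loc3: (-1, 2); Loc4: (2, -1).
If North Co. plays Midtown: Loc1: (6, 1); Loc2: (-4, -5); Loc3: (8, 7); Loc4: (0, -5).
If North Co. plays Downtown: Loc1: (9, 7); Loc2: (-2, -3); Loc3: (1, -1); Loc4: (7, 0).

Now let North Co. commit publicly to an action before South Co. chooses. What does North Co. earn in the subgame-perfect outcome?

9

Backward induction with North Co. moving first.
- Uptown → South Co. plays Loc3 (best of 1, 0, 2, -1); North Co. gets -1.
- Midtown → South Co. plays Loc3 (best of 1, -5, 7, -5); North Co. gets 8.
- Downtown → South Co. plays Loc1 (best of 7, -3, -1, 0); North Co. gets 9.
Among -1, 8, 9, the best is 9 at Downtown. Subgame-perfect outcome: (Downtown, Loc1) with payoffs (9, 7).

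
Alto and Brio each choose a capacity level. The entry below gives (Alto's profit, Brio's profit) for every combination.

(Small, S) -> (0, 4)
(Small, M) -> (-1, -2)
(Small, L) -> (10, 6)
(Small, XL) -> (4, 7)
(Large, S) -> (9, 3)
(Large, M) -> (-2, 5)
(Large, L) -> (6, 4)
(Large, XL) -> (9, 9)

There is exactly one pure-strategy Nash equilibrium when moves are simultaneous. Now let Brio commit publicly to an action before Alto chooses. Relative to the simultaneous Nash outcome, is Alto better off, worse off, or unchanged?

unchanged

Work backward from Alto's decision.
- S → Alto plays Large (best of 0, 9); Brio gets 3.
- M → Alto plays Small (best of -1, -2); Brio gets -2.
- L → Alto plays Small (best of 10, 6); Brio gets 6.
- XL → Alto plays Large (best of 4, 9); Brio gets 9.
Maximizing over 3, -2, 6, 9, Brio chooses XL. Subgame-perfect outcome: (Large, XL) with payoffs (9, 9).
For the simultaneous game, intersect best replies.
Alto's best replies: S→Large; M→Small; L→Small; XL→Large.
Brio's best replies: Small→XL; Large→XL.
The unique mutual best reply is (Large, XL), giving (9, 9).
Alto earns 9 sequentially versus 9 at the Nash outcome: unchanged.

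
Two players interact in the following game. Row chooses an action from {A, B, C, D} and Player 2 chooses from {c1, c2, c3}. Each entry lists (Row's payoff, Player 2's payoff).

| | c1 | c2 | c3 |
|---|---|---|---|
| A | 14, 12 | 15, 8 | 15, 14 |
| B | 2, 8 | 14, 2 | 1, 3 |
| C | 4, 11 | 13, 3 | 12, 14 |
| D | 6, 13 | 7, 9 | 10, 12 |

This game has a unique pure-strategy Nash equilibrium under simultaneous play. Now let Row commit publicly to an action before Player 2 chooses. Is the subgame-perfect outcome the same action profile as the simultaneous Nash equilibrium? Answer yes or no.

yes

Backward induction with Row moving first.
- A → Player 2 plays c3 (best of 12, 8, 14); Row gets 15.
- B → Player 2 plays c1 (best of 8, 2, 3); Row gets 2.
- C → Player 2 plays c3 (best of 11, 3, 14); Row gets 12.
- D → Player 2 plays c1 (best of 13, 9, 12); Row gets 6.
Among 15, 2, 12, 6, the best is 15 at A. Subgame-perfect outcome: (A, c3) with payoffs (15, 14).
For the simultaneous game, intersect best replies.
Row's best replies: c1→A; c2→A; c3→A.
Player 2's best replies: A→c3; B→c1; C→c3; D→c1.
Only (A, c3) has each player best-responding; Nash payoffs (15, 14).
Sequential outcome (A, c3) coincides with the Nash profile (A, c3).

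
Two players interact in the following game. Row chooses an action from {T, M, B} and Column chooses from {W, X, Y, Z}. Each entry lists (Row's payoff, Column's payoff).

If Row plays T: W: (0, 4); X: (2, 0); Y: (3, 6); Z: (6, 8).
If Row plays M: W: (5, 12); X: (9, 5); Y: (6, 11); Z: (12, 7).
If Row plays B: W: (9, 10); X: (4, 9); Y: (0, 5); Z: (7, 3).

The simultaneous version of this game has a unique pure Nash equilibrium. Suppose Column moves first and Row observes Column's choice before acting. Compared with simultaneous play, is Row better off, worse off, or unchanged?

worse off

Work backward from Row's decision.
- W: Row compares 0, 5, 9 and picks B; Column would get 10.
- X: Row compares 2, 9, 4 and picks M; Column would get 5.
- Y: Row compares 3, 6, 0 and picks M; Column would get 11.
- Z: Row compares 6, 12, 7 and picks M; Column would get 7.
Among 10, 5, 11, 7, the best is 11 at Y. Subgame-perfect outcome: (M, Y) with payoffs (6, 11).
Under simultaneous play:
Row's best replies: W→B; X→M; Y→M; Z→M.
Column's best replies: T→Z; M→W; B→W.
The unique mutual best reply is (B, W), giving (9, 10).
Row earns 6 sequentially versus 9 at the Nash outcome: worse off.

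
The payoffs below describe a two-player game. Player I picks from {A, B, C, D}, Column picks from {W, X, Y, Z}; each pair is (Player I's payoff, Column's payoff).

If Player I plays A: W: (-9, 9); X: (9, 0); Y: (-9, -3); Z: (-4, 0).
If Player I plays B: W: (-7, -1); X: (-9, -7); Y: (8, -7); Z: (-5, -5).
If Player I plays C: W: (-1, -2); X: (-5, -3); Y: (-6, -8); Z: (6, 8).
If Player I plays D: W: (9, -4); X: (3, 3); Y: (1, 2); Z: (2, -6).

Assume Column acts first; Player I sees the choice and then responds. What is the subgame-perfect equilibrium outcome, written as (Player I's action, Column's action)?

Solve by backward induction (Column leads).
- W → Player I plays D (best of -9, -7, -1, 9); Column gets -4.
- X → Player I plays A (best of 9, -9, -5, 3); Column gets 0.
- Y → Player I plays B (best of -9, 8, -6, 1); Column gets -7.
- Z → Player I plays C (best of -4, -5, 6, 2); Column gets 8.
Maximizing over -4, 0, -7, 8, Column chooses Z. Subgame-perfect outcome: (C, Z) with payoffs (6, 8).

(C, Z)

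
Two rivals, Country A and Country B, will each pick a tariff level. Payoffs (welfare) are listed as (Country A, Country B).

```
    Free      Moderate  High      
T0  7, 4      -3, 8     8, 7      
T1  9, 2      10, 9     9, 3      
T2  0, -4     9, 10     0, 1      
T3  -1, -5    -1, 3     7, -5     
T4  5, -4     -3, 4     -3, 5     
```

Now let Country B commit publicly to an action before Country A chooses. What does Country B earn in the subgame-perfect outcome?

9

Solve by backward induction (Country B leads).
- Free: BR = T1, leader payoff 2.
- Moderate: BR = T1, leader payoff 9.
- High: BR = T1, leader payoff 3.
Among 2, 9, 3, the best is 9 at Moderate. Subgame-perfect outcome: (T1, Moderate) with payoffs (10, 9).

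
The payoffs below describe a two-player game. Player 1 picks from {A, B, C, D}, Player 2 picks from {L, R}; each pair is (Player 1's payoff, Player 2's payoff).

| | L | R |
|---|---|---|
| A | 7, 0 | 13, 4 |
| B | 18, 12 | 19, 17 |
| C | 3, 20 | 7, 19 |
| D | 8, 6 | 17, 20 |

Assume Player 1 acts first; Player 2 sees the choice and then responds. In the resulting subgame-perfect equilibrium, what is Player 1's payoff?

19

Player 2 best-responds to each possible Player 1 move:
- A: Player 2 compares 0, 4 and picks R; Player 1 would get 13.
- B: Player 2 compares 12, 17 and picks R; Player 1 would get 19.
- C: Player 2 compares 20, 19 and picks L; Player 1 would get 3.
- D: Player 2 compares 6, 20 and picks R; Player 1 would get 17.
Maximizing over 13, 19, 3, 17, Player 1 chooses B. Subgame-perfect outcome: (B, R) with payoffs (19, 17).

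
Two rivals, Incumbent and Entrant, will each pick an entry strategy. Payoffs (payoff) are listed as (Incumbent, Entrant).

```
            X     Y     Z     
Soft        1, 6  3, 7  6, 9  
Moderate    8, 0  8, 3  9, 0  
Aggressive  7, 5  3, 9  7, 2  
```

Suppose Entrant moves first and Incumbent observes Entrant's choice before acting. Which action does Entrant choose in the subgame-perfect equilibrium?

Y

Solve by backward induction (Entrant leads).
- X: BR = Moderate, leader payoff 0.
- Y: BR = Moderate, leader payoff 3.
- Z: BR = Moderate, leader payoff 0.
Entrant's induced payoffs are 0, 3, 0, so Entrant commits to Y. Subgame-perfect outcome: (Moderate, Y) with payoffs (8, 3).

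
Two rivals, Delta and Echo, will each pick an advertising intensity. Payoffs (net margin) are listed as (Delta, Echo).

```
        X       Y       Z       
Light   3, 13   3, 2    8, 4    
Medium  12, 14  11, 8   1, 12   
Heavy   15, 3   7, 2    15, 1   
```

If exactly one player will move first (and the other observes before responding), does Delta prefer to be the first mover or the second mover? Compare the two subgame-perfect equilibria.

first

If Delta leads: Echo's best replies are Light→X, Medium→X, Heavy→X; Delta's induced payoffs 3, 12, 15; outcome (Heavy, X), payoffs (15, 3).
If Echo leads: Delta's best replies are X→Heavy, Y→Medium, Z→Heavy; Echo's induced payoffs 3, 8, 1; outcome (Medium, Y), payoffs (11, 8).
Delta gets 15 moving first and 11 moving second, so Delta prefers to move first.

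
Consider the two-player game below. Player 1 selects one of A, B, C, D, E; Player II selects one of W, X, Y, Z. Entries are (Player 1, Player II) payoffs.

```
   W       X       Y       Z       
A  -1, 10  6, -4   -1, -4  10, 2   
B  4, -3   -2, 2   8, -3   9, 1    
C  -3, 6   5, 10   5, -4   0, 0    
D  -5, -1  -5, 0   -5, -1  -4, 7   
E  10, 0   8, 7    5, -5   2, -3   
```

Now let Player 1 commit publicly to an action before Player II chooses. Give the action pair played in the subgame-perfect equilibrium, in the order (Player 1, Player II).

Player II best-responds to each possible Player 1 move:
- A: BR = W, leader payoff -1.
- B: BR = X, leader payoff -2.
- C: BR = X, leader payoff 5.
- D: BR = Z, leader payoff -4.
- E: BR = X, leader payoff 8.
Maximizing over -1, -2, 5, -4, 8, Player 1 chooses E. Subgame-perfect outcome: (E, X) with payoffs (8, 7).

(E, X)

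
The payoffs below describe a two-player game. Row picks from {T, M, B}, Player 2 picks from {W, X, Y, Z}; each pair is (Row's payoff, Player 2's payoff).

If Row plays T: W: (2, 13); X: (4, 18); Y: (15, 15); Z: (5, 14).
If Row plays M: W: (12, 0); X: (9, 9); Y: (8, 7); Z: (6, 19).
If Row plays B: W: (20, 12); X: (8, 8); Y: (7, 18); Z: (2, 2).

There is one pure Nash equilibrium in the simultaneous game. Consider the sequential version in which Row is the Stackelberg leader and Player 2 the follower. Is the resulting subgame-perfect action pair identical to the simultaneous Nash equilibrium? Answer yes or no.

Work backward from Player 2's decision.
- T → Player 2 plays X (best of 13, 18, 15, 14); Row gets 4.
- M → Player 2 plays Z (best of 0, 9, 7, 19); Row gets 6.
- B → Player 2 plays Y (best of 12, 8, 18, 2); Row gets 7.
Row's induced payoffs are 4, 6, 7, so Row commits to B. Subgame-perfect outcome: (B, Y) with payoffs (7, 18).
For the simultaneous game, intersect best replies.
Row's best replies: W→B; X→M; Y→T; Z→M.
Player 2's best replies: T→X; M→Z; B→Y.
The unique mutual best reply is (M, Z), giving (6, 19).
Sequential outcome (B, Y) differs from the Nash profile (M, Z).

no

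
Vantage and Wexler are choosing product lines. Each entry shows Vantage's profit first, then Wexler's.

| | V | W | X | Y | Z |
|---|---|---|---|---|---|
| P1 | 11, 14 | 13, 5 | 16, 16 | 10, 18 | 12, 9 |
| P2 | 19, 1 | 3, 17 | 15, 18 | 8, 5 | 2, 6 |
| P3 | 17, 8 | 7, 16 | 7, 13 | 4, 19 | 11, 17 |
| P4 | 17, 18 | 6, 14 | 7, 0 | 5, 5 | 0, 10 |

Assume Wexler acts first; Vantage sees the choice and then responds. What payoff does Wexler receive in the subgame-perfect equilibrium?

18

Vantage best-responds to each possible Wexler move:
- V → Vantage plays P2 (best of 11, 19, 17, 17); Wexler gets 1.
- W → Vantage plays P1 (best of 13, 3, 7, 6); Wexler gets 5.
- X → Vantage plays P1 (best of 16, 15, 7, 7); Wexler gets 16.
- Y → Vantage plays P1 (best of 10, 8, 4, 5); Wexler gets 18.
- Z → Vantage plays P1 (best of 12, 2, 11, 0); Wexler gets 9.
Maximizing over 1, 5, 16, 18, 9, Wexler chooses Y. Subgame-perfect outcome: (P1, Y) with payoffs (10, 18).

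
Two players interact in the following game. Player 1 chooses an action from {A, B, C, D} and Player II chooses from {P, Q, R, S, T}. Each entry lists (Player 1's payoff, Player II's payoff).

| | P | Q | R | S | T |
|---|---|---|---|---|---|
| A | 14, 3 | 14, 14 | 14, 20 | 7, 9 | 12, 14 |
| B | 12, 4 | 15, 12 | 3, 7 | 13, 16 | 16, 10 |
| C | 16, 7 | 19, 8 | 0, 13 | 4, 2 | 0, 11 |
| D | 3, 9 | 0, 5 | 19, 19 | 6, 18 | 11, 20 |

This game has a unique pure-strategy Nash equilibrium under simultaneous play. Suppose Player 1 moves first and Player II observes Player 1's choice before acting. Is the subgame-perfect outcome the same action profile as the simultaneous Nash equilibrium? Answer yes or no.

Player II best-responds to each possible Player 1 move:
- A: BR = R, leader payoff 14.
- B: BR = S, leader payoff 13.
- C: BR = R, leader payoff 0.
- D: BR = T, leader payoff 11.
Among 14, 13, 0, 11, the best is 14 at A. Subgame-perfect outcome: (A, R) with payoffs (14, 20).
Now find the simultaneous Nash equilibrium.
Player 1's best replies: P→C; Q→C; R→D; S→B; T→B.
Player II's best replies: A→R; B→S; C→R; D→T.
The unique mutual best reply is (B, S), giving (13, 16).
Sequential outcome (A, R) differs from the Nash profile (B, S).

no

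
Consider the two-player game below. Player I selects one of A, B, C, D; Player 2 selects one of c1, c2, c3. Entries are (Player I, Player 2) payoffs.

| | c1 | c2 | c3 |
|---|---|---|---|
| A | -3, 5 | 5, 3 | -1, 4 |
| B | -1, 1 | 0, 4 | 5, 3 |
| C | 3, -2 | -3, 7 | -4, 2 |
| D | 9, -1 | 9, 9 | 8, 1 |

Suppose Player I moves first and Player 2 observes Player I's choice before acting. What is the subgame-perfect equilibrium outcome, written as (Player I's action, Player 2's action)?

(D, c2)

Player 2 best-responds to each possible Player I move:
- A: Player 2 compares 5, 3, 4 and picks c1; Player I would get -3.
- B: Player 2 compares 1, 4, 3 and picks c2; Player I would get 0.
- C: Player 2 compares -2, 7, 2 and picks c2; Player I would get -3.
- D: Player 2 compares -1, 9, 1 and picks c2; Player I would get 9.
Maximizing over -3, 0, -3, 9, Player I chooses D. Subgame-perfect outcome: (D, c2) with payoffs (9, 9).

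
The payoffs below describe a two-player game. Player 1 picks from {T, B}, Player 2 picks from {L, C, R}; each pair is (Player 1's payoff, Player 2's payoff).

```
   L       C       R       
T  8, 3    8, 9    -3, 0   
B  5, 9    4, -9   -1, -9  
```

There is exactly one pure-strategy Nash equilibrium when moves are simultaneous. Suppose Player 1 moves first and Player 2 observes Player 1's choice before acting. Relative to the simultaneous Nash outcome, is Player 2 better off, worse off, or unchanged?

Work backward from Player 2's decision.
- T: Player 2 compares 3, 9, 0 and picks C; Player 1 would get 8.
- B: Player 2 compares 9, -9, -9 and picks L; Player 1 would get 5.
Maximizing over 8, 5, Player 1 chooses T. Subgame-perfect outcome: (T, C) with payoffs (8, 9).
Now find the simultaneous Nash equilibrium.
Player 1's best replies: L→T; C→T; R→B.
Player 2's best replies: T→C; B→L.
The unique mutual best reply is (T, C), giving (8, 9).
Player 2 earns 9 sequentially versus 9 at the Nash outcome: unchanged.

unchanged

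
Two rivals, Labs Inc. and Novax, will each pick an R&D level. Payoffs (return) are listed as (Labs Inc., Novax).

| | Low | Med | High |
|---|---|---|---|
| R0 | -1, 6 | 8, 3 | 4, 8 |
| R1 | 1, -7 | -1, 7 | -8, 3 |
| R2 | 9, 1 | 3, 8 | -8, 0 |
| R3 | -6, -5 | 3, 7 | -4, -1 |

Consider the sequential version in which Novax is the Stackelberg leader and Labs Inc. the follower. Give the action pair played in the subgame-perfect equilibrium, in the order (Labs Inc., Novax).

Work backward from Labs Inc.'s decision.
- Low: Labs Inc. compares -1, 1, 9, -6 and picks R2; Novax would get 1.
- Med: Labs Inc. compares 8, -1, 3, 3 and picks R0; Novax would get 3.
- High: Labs Inc. compares 4, -8, -8, -4 and picks R0; Novax would get 8.
Maximizing over 1, 3, 8, Novax chooses High. Subgame-perfect outcome: (R0, High) with payoffs (4, 8).

(R0, High)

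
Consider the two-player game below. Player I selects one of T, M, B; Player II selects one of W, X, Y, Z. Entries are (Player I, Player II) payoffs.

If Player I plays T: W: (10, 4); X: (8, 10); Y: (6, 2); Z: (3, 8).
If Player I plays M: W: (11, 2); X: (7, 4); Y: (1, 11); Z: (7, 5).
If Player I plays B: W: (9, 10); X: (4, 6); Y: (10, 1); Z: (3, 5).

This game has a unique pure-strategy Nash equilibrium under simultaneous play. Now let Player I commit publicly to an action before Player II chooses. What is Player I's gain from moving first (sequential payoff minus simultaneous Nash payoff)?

Player II best-responds to each possible Player I move:
- T: Player II compares 4, 10, 2, 8 and picks X; Player I would get 8.
- M: Player II compares 2, 4, 11, 5 and picks Y; Player I would get 1.
- B: Player II compares 10, 6, 1, 5 and picks W; Player I would get 9.
Maximizing over 8, 1, 9, Player I chooses B. Subgame-perfect outcome: (B, W) with payoffs (9, 10).
Now find the simultaneous Nash equilibrium.
Player I's best replies: W→M; X→T; Y→B; Z→M.
Player II's best replies: T→X; M→Y; B→W.
The unique mutual best reply is (T, X), giving (8, 10).
Player I's commitment gain: 9 − 8 = 1.

1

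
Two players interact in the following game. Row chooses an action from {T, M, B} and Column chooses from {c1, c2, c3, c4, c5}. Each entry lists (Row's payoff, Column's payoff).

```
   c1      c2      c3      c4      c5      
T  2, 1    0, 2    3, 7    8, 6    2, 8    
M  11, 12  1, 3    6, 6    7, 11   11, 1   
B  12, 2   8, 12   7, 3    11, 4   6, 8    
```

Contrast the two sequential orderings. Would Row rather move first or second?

first

If Row leads: Column's best replies are T→c5, M→c1, B→c2; Row's induced payoffs 2, 11, 8; outcome (M, c1), payoffs (11, 12).
If Column leads: Row's best replies are c1→B, c2→B, c3→B, c4→B, c5→M; Column's induced payoffs 2, 12, 3, 4, 1; outcome (B, c2), payoffs (8, 12).
Row gets 11 moving first and 8 moving second, so Row prefers to move first.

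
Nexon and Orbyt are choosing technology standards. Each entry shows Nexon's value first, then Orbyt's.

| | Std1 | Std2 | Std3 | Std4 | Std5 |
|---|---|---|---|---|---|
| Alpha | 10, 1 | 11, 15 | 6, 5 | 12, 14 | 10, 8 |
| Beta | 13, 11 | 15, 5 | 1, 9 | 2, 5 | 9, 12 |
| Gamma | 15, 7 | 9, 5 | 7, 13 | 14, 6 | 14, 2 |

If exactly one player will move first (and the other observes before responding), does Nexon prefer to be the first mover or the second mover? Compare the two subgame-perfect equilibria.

If Nexon leads: Orbyt's best replies are Alpha→Std2, Beta→Std5, Gamma→Std3; Nexon's induced payoffs 11, 9, 7; outcome (Alpha, Std2), payoffs (11, 15).
If Orbyt leads: Nexon's best replies are Std1→Gamma, Std2→Beta, Std3→Gamma, Std4→Gamma, Std5→Gamma; Orbyt's induced payoffs 7, 5, 13, 6, 2; outcome (Gamma, Std3), payoffs (7, 13).
Nexon gets 11 moving first and 7 moving second, so Nexon prefers to move first.

first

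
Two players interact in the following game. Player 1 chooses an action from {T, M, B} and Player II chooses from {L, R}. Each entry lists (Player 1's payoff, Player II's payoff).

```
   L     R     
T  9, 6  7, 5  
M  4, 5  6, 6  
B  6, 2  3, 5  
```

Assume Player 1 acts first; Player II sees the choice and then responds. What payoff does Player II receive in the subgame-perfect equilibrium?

6

Backward induction with Player 1 moving first.
- T: BR = L, leader payoff 9.
- M: BR = R, leader payoff 6.
- B: BR = R, leader payoff 3.
Maximizing over 9, 6, 3, Player 1 chooses T. Subgame-perfect outcome: (T, L) with payoffs (9, 6).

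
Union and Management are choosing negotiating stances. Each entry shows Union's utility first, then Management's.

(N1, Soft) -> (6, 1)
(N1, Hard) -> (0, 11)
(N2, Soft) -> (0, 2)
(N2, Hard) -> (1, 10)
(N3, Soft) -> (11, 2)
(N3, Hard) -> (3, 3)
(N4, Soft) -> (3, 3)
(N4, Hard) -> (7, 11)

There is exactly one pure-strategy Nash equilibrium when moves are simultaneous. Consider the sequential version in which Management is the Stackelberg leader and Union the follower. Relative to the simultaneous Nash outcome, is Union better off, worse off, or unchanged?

Backward induction with Management moving first.
- Soft → Union plays N3 (best of 6, 0, 11, 3); Management gets 2.
- Hard → Union plays N4 (best of 0, 1, 3, 7); Management gets 11.
Maximizing over 2, 11, Management chooses Hard. Subgame-perfect outcome: (N4, Hard) with payoffs (7, 11).
Now find the simultaneous Nash equilibrium.
Union's best replies: Soft→N3; Hard→N4.
Management's best replies: N1→Hard; N2→Hard; N3→Hard; N4→Hard.
The unique mutual best reply is (N4, Hard), giving (7, 11).
Union earns 7 sequentially versus 7 at the Nash outcome: unchanged.

unchanged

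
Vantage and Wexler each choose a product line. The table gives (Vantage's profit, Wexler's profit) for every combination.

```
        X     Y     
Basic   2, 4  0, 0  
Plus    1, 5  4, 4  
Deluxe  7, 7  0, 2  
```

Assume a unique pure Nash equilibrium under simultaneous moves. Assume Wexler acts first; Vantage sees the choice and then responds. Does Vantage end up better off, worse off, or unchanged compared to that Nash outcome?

unchanged

Solve by backward induction (Wexler leads).
- X: BR = Deluxe, leader payoff 7.
- Y: BR = Plus, leader payoff 4.
Wexler's induced payoffs are 7, 4, so Wexler commits to X. Subgame-perfect outcome: (Deluxe, X) with payoffs (7, 7).
Under simultaneous play:
Vantage's best replies: X→Deluxe; Y→Plus.
Wexler's best replies: Basic→X; Plus→X; Deluxe→X.
Only (Deluxe, X) has each player best-responding; Nash payoffs (7, 7).
Vantage earns 7 sequentially versus 7 at the Nash outcome: unchanged.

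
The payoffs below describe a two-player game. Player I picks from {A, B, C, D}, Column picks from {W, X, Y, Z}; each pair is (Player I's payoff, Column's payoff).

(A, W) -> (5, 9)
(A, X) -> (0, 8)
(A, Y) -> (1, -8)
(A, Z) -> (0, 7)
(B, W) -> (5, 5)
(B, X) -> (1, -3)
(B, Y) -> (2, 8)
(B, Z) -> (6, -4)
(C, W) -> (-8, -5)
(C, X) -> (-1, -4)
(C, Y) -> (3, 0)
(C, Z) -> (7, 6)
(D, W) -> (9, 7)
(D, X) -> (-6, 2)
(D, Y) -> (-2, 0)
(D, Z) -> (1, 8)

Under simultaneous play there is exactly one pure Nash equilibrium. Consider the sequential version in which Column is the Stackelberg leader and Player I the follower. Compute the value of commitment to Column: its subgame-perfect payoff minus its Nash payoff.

Work backward from Player I's decision.
- W → Player I plays D (best of 5, 5, -8, 9); Column gets 7.
- X → Player I plays B (best of 0, 1, -1, -6); Column gets -3.
- Y → Player I plays C (best of 1, 2, 3, -2); Column gets 0.
- Z → Player I plays C (best of 0, 6, 7, 1); Column gets 6.
Maximizing over 7, -3, 0, 6, Column chooses W. Subgame-perfect outcome: (D, W) with payoffs (9, 7).
For the simultaneous game, intersect best replies.
Player I's best replies: W→D; X→B; Y→C; Z→C.
Column's best replies: A→W; B→Y; C→Z; D→Z.
Only (C, Z) has each player best-responding; Nash payoffs (7, 6).
Column's commitment gain: 7 − 6 = 1.

1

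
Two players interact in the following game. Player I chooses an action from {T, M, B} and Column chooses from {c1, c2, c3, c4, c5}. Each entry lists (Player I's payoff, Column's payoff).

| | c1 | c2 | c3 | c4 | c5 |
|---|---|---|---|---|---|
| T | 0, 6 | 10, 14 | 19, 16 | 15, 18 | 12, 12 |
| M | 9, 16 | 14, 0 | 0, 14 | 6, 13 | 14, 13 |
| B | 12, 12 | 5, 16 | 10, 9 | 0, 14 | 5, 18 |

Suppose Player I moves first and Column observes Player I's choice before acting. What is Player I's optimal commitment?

Backward induction with Player I moving first.
- T: BR = c4, leader payoff 15.
- M: BR = c1, leader payoff 9.
- B: BR = c5, leader payoff 5.
Among 15, 9, 5, the best is 15 at T. Subgame-perfect outcome: (T, c4) with payoffs (15, 18).

T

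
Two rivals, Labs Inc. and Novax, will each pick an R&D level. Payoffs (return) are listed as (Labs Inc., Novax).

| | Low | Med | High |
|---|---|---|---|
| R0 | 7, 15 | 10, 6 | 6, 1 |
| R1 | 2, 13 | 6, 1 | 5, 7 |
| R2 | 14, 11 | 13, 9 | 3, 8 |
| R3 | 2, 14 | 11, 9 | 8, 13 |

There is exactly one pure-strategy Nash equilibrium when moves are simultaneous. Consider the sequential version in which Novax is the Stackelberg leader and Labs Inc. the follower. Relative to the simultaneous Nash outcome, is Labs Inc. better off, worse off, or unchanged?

Backward induction with Novax moving first.
- Low: Labs Inc. compares 7, 2, 14, 2 and picks R2; Novax would get 11.
- Med: Labs Inc. compares 10, 6, 13, 11 and picks R2; Novax would get 9.
- High: Labs Inc. compares 6, 5, 3, 8 and picks R3; Novax would get 13.
Novax's induced payoffs are 11, 9, 13, so Novax commits to High. Subgame-perfect outcome: (R3, High) with payoffs (8, 13).
For the simultaneous game, intersect best replies.
Labs Inc.'s best replies: Low→R2; Med→R2; High→R3.
Novax's best replies: R0→Low; R1→Low; R2→Low; R3→Low.
Only (R2, Low) has each player best-responding; Nash payoffs (14, 11).
Labs Inc. earns 8 sequentially versus 14 at the Nash outcome: worse off.

worse off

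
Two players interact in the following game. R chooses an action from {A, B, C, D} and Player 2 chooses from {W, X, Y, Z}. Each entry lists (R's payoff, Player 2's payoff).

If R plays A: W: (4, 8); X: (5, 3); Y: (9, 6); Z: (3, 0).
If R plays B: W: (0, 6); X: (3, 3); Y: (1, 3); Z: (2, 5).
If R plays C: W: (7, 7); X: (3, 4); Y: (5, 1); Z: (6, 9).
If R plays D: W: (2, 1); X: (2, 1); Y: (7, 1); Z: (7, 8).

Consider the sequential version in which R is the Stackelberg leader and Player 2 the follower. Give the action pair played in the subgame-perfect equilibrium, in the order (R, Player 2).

(D, Z)

Solve by backward induction (R leads).
- A: BR = W, leader payoff 4.
- B: BR = W, leader payoff 0.
- C: BR = Z, leader payoff 6.
- D: BR = Z, leader payoff 7.
Maximizing over 4, 0, 6, 7, R chooses D. Subgame-perfect outcome: (D, Z) with payoffs (7, 8).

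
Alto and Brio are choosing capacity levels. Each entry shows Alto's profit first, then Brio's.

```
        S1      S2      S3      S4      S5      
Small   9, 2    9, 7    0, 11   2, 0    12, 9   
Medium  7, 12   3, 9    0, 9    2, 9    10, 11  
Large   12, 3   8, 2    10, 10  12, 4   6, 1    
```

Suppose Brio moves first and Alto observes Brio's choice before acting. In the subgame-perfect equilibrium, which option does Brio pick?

Solve by backward induction (Brio leads).
- S1: BR = Large, leader payoff 3.
- S2: BR = Small, leader payoff 7.
- S3: BR = Large, leader payoff 10.
- S4: BR = Large, leader payoff 4.
- S5: BR = Small, leader payoff 9.
Among 3, 7, 10, 4, 9, the best is 10 at S3. Subgame-perfect outcome: (Large, S3) with payoffs (10, 10).

S3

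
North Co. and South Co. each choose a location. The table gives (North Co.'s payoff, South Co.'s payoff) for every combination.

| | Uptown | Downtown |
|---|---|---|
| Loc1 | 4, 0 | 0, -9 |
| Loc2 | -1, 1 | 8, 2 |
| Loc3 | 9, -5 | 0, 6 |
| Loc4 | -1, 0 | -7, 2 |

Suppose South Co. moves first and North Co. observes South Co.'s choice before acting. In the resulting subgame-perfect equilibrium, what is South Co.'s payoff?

North Co. best-responds to each possible South Co. move:
- Uptown: North Co. compares 4, -1, 9, -1 and picks Loc3; South Co. would get -5.
- Downtown: North Co. compares 0, 8, 0, -7 and picks Loc2; South Co. would get 2.
Among -5, 2, the best is 2 at Downtown. Subgame-perfect outcome: (Loc2, Downtown) with payoffs (8, 2).

2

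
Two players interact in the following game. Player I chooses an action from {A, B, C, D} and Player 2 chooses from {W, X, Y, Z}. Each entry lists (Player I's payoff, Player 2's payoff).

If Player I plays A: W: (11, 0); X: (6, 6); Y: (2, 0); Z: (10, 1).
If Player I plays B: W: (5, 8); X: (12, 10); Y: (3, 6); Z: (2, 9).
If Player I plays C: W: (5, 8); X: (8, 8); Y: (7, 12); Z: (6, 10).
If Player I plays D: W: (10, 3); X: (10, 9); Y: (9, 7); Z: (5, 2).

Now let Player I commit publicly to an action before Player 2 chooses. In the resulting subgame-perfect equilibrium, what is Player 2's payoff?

Player 2 best-responds to each possible Player I move:
- A: BR = X, leader payoff 6.
- B: BR = X, leader payoff 12.
- C: BR = Y, leader payoff 7.
- D: BR = X, leader payoff 10.
Among 6, 12, 7, 10, the best is 12 at B. Subgame-perfect outcome: (B, X) with payoffs (12, 10).

10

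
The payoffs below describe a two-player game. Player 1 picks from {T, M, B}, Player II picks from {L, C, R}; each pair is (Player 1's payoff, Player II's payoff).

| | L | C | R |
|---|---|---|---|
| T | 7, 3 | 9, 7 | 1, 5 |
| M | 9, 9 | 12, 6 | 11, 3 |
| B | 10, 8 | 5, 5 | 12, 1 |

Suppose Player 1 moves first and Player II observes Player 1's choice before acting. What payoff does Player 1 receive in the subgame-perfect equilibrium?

10

Backward induction with Player 1 moving first.
- T → Player II plays C (best of 3, 7, 5); Player 1 gets 9.
- M → Player II plays L (best of 9, 6, 3); Player 1 gets 9.
- B → Player II plays L (best of 8, 5, 1); Player 1 gets 10.
Among 9, 9, 10, the best is 10 at B. Subgame-perfect outcome: (B, L) with payoffs (10, 8).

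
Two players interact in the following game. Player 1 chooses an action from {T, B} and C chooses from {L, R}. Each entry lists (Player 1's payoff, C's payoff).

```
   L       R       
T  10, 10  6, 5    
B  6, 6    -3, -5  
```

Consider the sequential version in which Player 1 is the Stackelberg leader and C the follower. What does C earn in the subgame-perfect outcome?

10

C best-responds to each possible Player 1 move:
- T: BR = L, leader payoff 10.
- B: BR = L, leader payoff 6.
Maximizing over 10, 6, Player 1 chooses T. Subgame-perfect outcome: (T, L) with payoffs (10, 10).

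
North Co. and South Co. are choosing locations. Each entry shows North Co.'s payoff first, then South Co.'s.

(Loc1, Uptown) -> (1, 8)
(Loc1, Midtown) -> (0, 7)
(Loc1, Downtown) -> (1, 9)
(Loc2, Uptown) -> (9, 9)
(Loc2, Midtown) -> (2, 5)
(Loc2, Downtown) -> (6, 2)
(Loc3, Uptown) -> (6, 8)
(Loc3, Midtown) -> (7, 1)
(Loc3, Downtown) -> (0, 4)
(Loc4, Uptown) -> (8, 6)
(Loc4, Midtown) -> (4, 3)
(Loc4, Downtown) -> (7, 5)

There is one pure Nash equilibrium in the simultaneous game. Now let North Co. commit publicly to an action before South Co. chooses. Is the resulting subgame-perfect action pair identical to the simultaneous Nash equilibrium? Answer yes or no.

South Co. best-responds to each possible North Co. move:
- Loc1: BR = Downtown, leader payoff 1.
- Loc2: BR = Uptown, leader payoff 9.
- Loc3: BR = Uptown, leader payoff 6.
- Loc4: BR = Uptown, leader payoff 8.
North Co.'s induced payoffs are 1, 9, 6, 8, so North Co. commits to Loc2. Subgame-perfect outcome: (Loc2, Uptown) with payoffs (9, 9).
Now find the simultaneous Nash equilibrium.
North Co.'s best replies: Uptown→Loc2; Midtown→Loc3; Downtown→Loc4.
South Co.'s best replies: Loc1→Downtown; Loc2→Uptown; Loc3→Uptown; Loc4→Uptown.
The unique mutual best reply is (Loc2, Uptown), giving (9, 9).
Sequential outcome (Loc2, Uptown) coincides with the Nash profile (Loc2, Uptown).

yes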